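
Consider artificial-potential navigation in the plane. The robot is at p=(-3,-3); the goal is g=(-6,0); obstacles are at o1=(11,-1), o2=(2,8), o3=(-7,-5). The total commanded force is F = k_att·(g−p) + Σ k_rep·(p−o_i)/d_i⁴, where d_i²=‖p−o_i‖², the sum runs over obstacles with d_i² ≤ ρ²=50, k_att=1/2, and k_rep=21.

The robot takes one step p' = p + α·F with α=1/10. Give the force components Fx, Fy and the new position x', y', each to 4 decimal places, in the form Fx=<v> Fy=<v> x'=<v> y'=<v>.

Fx=-1.2900 Fy=1.6050 x'=-3.1290 y'=-2.8395

F_att = 1/2·(g−p) = 1/2·(-3,3) = (-1.5000,1.5000)
o1: d²=200 > ρ²=50 → inactive
o2: d²=146 > ρ²=50 → inactive
o3: d²=20 ≤ ρ²=50; F_rep = 21·(4,2)/20² = (0.2100,0.1050)
F = F_att + ΣF_rep = (-1.2900,1.6050)
p' = p + 1/10·F = (-3.1290,-2.8395)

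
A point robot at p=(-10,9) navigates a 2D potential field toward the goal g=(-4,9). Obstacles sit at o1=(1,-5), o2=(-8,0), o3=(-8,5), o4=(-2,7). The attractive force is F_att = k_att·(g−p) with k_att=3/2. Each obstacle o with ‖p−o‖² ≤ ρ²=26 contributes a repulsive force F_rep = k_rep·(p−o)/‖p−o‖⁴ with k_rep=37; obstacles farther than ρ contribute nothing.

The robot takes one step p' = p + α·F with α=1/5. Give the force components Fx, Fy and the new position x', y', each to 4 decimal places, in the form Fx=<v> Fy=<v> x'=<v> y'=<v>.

Fx=8.8150 Fy=0.3700 x'=-8.2370 y'=9.0740

F_att = 3/2·(g−p) = 3/2·(6,0) = (9.0000,0.0000)
o1: d²=317 > ρ²=26 → inactive
o2: d²=85 > ρ²=26 → inactive
o3: d²=20 ≤ ρ²=26; F_rep = 37·(-2,4)/20² = (-0.1850,0.3700)
o4: d²=68 > ρ²=26 → inactive
F = F_att + ΣF_rep = (8.8150,0.3700)
p' = p + 1/5·F = (-8.2370,9.0740)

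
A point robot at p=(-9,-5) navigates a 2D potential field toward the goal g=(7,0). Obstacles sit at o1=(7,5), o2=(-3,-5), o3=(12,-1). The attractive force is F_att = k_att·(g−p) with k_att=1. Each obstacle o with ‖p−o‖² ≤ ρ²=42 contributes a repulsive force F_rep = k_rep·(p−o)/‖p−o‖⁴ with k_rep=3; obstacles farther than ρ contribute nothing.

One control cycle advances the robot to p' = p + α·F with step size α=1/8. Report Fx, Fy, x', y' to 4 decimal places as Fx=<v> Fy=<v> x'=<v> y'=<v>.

F_att = 1·(g−p) = 1·(16,5) = (16.0000,5.0000)
o1: d²=356 > ρ²=42 → inactive
o2: d²=36 ≤ ρ²=42; F_rep = 3·(-6,0)/36² = (-0.0139,0.0000)
o3: d²=457 > ρ²=42 → inactive
F = F_att + ΣF_rep = (15.9861,5.0000)
p' = p + 1/8·F = (-7.0017,-4.3750)

Fx=15.9861 Fy=5.0000 x'=-7.0017 y'=-4.3750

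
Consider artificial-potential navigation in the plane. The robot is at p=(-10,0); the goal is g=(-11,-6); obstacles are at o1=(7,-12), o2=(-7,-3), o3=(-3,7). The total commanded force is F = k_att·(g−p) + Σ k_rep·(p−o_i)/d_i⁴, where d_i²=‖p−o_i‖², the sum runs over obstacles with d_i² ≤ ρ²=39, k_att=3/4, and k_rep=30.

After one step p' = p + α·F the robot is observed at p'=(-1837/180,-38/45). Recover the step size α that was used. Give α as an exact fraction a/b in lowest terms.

F_att = 3/4·(g−p) = 3/4·(-1,-6) = (-0.7500,-4.5000)
o1: d²=433 > ρ²=39 → inactive
o2: d²=18 ≤ ρ²=39; F_rep = 30·(-3,3)/18² = (-0.2778,0.2778)
o3: d²=98 > ρ²=39 → inactive
F = F_att + ΣF_rep = (-1.0278,-4.2222)
Δp = p'−p = (-0.2056,-0.8444); α = Δx/Fx = (-37/180) / (-37/36) = 1/5
check: Δy/Fy = (-38/45) / (-38/9) = 1/5 ✓

α = 1/5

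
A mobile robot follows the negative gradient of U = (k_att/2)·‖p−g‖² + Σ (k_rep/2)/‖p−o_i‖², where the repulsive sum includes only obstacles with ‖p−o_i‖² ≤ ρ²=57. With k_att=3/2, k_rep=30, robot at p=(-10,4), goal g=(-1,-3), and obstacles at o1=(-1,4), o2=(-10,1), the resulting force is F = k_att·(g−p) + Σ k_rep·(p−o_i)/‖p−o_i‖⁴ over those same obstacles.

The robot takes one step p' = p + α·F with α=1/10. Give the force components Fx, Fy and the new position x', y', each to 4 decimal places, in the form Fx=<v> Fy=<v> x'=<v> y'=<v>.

Fx=13.5000 Fy=-9.3889 x'=-8.6500 y'=3.0611

F_att = 3/2·(g−p) = 3/2·(9,-7) = (13.5000,-10.5000)
o1: d²=81 > ρ²=57 → inactive
o2: d²=9 ≤ ρ²=57; F_rep = 30·(0,3)/9² = (0.0000,1.1111)
F = F_att + ΣF_rep = (13.5000,-9.3889)
p' = p + 1/10·F = (-8.6500,3.0611)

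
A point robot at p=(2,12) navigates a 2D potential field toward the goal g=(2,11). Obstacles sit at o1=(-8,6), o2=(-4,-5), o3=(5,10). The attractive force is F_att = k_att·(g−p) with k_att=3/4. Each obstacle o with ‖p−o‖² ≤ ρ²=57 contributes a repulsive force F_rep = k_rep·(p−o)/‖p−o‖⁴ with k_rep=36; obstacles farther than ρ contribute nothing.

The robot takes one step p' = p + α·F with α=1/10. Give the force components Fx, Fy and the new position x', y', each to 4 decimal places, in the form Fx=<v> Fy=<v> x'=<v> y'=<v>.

F_att = 3/4·(g−p) = 3/4·(0,-1) = (0.0000,-0.7500)
o1: d²=136 > ρ²=57 → inactive
o2: d²=325 > ρ²=57 → inactive
o3: d²=13 ≤ ρ²=57; F_rep = 36·(-3,2)/13² = (-0.6391,0.4260)
F = F_att + ΣF_rep = (-0.6391,-0.3240)
p' = p + 1/10·F = (1.9361,11.9676)

Fx=-0.6391 Fy=-0.3240 x'=1.9361 y'=11.9676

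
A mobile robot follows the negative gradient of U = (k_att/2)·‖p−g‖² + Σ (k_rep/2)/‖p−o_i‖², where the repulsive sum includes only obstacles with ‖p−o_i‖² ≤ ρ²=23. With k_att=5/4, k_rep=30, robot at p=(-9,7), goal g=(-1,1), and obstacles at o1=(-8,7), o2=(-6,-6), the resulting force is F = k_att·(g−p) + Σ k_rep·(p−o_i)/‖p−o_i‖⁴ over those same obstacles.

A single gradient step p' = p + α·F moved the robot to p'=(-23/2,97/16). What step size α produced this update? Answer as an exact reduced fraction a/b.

α = 1/8

F_att = 5/4·(g−p) = 5/4·(8,-6) = (10.0000,-7.5000)
o1: d²=1 ≤ ρ²=23; F_rep = 30·(-1,0)/1² = (-30.0000,0.0000)
o2: d²=178 > ρ²=23 → inactive
F = F_att + ΣF_rep = (-20.0000,-7.5000)
Δp = p'−p = (-2.5000,-0.9375); α = Δx/Fx = (-5/2) / (-20) = 1/8
check: Δy/Fy = (-15/16) / (-15/2) = 1/8 ✓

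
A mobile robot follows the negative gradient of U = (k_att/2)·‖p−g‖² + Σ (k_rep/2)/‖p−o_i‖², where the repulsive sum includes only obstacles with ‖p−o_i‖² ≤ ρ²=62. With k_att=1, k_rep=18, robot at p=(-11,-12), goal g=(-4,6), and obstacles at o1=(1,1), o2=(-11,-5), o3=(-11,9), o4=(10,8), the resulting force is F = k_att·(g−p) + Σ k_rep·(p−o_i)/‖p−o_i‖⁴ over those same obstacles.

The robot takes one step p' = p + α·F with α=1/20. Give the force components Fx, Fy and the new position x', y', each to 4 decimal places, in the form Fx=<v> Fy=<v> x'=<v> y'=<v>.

F_att = 1·(g−p) = 1·(7,18) = (7.0000,18.0000)
o1: d²=313 > ρ²=62 → inactive
o2: d²=49 ≤ ρ²=62; F_rep = 18·(0,-7)/49² = (0.0000,-0.0525)
o3: d²=441 > ρ²=62 → inactive
o4: d²=841 > ρ²=62 → inactive
F = F_att + ΣF_rep = (7.0000,17.9475)
p' = p + 1/20·F = (-10.6500,-11.1026)

Fx=7.0000 Fy=17.9475 x'=-10.6500 y'=-11.1026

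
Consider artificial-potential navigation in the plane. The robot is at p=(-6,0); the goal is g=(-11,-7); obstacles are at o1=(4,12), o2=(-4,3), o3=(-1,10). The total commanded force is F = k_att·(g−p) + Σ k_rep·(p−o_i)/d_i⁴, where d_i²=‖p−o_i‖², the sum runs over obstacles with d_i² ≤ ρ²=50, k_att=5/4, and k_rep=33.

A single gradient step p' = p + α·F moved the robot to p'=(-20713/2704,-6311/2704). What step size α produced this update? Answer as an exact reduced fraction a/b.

F_att = 5/4·(g−p) = 5/4·(-5,-7) = (-6.2500,-8.7500)
o1: d²=244 > ρ²=50 → inactive
o2: d²=13 ≤ ρ²=50; F_rep = 33·(-2,-3)/13² = (-0.3905,-0.5858)
o3: d²=125 > ρ²=50 → inactive
F = F_att + ΣF_rep = (-6.6405,-9.3358)
Δp = p'−p = (-1.6601,-2.3339); α = Δx/Fx = (-4489/2704) / (-4489/676) = 1/4
check: Δy/Fy = (-6311/2704) / (-6311/676) = 1/4 ✓

α = 1/4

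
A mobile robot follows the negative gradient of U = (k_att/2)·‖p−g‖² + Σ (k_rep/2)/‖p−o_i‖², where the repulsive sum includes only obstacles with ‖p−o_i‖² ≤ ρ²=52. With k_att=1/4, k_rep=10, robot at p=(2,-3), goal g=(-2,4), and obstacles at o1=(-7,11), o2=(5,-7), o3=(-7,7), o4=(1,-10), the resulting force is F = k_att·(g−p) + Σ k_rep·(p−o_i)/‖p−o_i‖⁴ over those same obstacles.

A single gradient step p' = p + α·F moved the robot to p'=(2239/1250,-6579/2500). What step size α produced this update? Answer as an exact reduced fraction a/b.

F_att = 1/4·(g−p) = 1/4·(-4,7) = (-1.0000,1.7500)
o1: d²=277 > ρ²=52 → inactive
o2: d²=25 ≤ ρ²=52; F_rep = 10·(-3,4)/25² = (-0.0480,0.0640)
o3: d²=181 > ρ²=52 → inactive
o4: d²=50 ≤ ρ²=52; F_rep = 10·(1,7)/50² = (0.0040,0.0280)
F = F_att + ΣF_rep = (-1.0440,1.8420)
Δp = p'−p = (-0.2088,0.3684); α = Δx/Fx = (-261/1250) / (-261/250) = 1/5
check: Δy/Fy = (921/2500) / (921/500) = 1/5 ✓

α = 1/5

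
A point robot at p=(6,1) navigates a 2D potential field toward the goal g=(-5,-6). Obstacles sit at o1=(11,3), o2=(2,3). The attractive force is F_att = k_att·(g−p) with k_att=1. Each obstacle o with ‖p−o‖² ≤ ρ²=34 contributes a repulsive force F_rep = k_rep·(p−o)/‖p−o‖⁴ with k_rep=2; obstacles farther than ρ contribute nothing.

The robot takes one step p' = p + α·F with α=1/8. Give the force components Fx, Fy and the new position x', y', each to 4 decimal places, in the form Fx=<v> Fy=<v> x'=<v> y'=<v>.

F_att = 1·(g−p) = 1·(-11,-7) = (-11.0000,-7.0000)
o1: d²=29 ≤ ρ²=34; F_rep = 2·(-5,-2)/29² = (-0.0119,-0.0048)
o2: d²=20 ≤ ρ²=34; F_rep = 2·(4,-2)/20² = (0.0200,-0.0100)
F = F_att + ΣF_rep = (-10.9919,-7.0148)
p' = p + 1/8·F = (4.6260,0.1232)

Fx=-10.9919 Fy=-7.0148 x'=4.6260 y'=0.1232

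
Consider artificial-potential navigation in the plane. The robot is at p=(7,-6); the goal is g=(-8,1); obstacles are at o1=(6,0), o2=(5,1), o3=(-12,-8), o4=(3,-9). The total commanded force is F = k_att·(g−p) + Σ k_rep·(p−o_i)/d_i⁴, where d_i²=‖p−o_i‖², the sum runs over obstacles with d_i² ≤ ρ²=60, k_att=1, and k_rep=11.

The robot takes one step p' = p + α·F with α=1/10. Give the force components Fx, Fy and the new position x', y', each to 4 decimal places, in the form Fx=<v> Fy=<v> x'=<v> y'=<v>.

F_att = 1·(g−p) = 1·(-15,7) = (-15.0000,7.0000)
o1: d²=37 ≤ ρ²=60; F_rep = 11·(1,-6)/37² = (0.0080,-0.0482)
o2: d²=53 ≤ ρ²=60; F_rep = 11·(2,-7)/53² = (0.0078,-0.0274)
o3: d²=365 > ρ²=60 → inactive
o4: d²=25 ≤ ρ²=60; F_rep = 11·(4,3)/25² = (0.0704,0.0528)
F = F_att + ΣF_rep = (-14.9137,6.9772)
p' = p + 1/10·F = (5.5086,-5.3023)

Fx=-14.9137 Fy=6.9772 x'=5.5086 y'=-5.3023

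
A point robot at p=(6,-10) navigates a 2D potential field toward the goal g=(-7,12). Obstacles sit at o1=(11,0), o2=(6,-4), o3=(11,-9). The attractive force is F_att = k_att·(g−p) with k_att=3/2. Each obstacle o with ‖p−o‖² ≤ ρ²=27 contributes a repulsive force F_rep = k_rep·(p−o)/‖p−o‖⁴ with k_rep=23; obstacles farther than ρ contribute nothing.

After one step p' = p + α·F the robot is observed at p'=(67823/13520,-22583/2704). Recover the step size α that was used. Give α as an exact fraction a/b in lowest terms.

α = 1/20

F_att = 3/2·(g−p) = 3/2·(-13,22) = (-19.5000,33.0000)
o1: d²=125 > ρ²=27 → inactive
o2: d²=36 > ρ²=27 → inactive
o3: d²=26 ≤ ρ²=27; F_rep = 23·(-5,-1)/26² = (-0.1701,-0.0340)
F = F_att + ΣF_rep = (-19.6701,32.9660)
Δp = p'−p = (-0.9835,1.6483); α = Δx/Fx = (-13297/13520) / (-13297/676) = 1/20
check: Δy/Fy = (4457/2704) / (22285/676) = 1/20 ✓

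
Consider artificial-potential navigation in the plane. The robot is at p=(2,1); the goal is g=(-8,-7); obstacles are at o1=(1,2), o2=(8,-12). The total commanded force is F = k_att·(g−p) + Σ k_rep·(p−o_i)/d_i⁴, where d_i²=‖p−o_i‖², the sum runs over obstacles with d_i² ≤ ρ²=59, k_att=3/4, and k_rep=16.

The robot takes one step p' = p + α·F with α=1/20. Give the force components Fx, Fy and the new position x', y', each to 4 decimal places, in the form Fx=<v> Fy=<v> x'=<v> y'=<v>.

F_att = 3/4·(g−p) = 3/4·(-10,-8) = (-7.5000,-6.0000)
o1: d²=2 ≤ ρ²=59; F_rep = 16·(1,-1)/2² = (4.0000,-4.0000)
o2: d²=205 > ρ²=59 → inactive
F = F_att + ΣF_rep = (-3.5000,-10.0000)
p' = p + 1/20·F = (1.8250,0.5000)

Fx=-3.5000 Fy=-10.0000 x'=1.8250 y'=0.5000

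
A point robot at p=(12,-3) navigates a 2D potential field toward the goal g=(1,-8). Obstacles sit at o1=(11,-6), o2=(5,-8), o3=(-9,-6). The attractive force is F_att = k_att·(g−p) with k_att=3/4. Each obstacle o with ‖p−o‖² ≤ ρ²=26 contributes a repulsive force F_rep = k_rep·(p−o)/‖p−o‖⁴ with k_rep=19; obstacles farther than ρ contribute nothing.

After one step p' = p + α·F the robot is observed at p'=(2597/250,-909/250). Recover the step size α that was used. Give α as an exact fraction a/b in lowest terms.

α = 1/5

F_att = 3/4·(g−p) = 3/4·(-11,-5) = (-8.2500,-3.7500)
o1: d²=10 ≤ ρ²=26; F_rep = 19·(1,3)/10² = (0.1900,0.5700)
o2: d²=74 > ρ²=26 → inactive
o3: d²=450 > ρ²=26 → inactive
F = F_att + ΣF_rep = (-8.0600,-3.1800)
Δp = p'−p = (-1.6120,-0.6360); α = Δx/Fx = (-403/250) / (-403/50) = 1/5
check: Δy/Fy = (-159/250) / (-159/50) = 1/5 ✓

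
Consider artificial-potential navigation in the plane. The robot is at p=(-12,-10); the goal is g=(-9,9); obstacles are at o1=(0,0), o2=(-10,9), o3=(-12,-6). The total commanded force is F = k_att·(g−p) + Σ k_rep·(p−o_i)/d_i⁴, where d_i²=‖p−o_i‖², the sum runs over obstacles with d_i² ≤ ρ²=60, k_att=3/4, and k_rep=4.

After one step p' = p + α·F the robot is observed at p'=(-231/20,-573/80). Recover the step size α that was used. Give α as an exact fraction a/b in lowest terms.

α = 1/5

F_att = 3/4·(g−p) = 3/4·(3,19) = (2.2500,14.2500)
o1: d²=244 > ρ²=60 → inactive
o2: d²=365 > ρ²=60 → inactive
o3: d²=16 ≤ ρ²=60; F_rep = 4·(0,-4)/16² = (0.0000,-0.0625)
F = F_att + ΣF_rep = (2.2500,14.1875)
Δp = p'−p = (0.4500,2.8375); α = Δx/Fx = (9/20) / (9/4) = 1/5
check: Δy/Fy = (227/80) / (227/16) = 1/5 ✓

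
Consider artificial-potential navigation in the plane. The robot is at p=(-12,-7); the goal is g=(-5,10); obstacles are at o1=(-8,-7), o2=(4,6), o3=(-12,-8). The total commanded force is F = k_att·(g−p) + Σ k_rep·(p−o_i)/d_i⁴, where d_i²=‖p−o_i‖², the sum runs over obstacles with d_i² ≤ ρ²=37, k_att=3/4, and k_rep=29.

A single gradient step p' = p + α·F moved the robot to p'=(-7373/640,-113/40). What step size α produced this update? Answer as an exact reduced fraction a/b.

F_att = 3/4·(g−p) = 3/4·(7,17) = (5.2500,12.7500)
o1: d²=16 ≤ ρ²=37; F_rep = 29·(-4,0)/16² = (-0.4531,0.0000)
o2: d²=425 > ρ²=37 → inactive
o3: d²=1 ≤ ρ²=37; F_rep = 29·(0,1)/1² = (0.0000,29.0000)
F = F_att + ΣF_rep = (4.7969,41.7500)
Δp = p'−p = (0.4797,4.1750); α = Δx/Fx = (307/640) / (307/64) = 1/10
check: Δy/Fy = (167/40) / (167/4) = 1/10 ✓

α = 1/10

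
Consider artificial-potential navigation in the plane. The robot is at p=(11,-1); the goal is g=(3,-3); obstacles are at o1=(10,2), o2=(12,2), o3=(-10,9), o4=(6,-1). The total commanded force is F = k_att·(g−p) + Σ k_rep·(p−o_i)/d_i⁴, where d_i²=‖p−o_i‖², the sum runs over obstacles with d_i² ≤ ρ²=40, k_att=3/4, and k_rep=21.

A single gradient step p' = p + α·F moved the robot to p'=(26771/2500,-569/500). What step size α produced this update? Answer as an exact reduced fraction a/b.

α = 1/20

F_att = 3/4·(g−p) = 3/4·(-8,-2) = (-6.0000,-1.5000)
o1: d²=10 ≤ ρ²=40; F_rep = 21·(1,-3)/10² = (0.2100,-0.6300)
o2: d²=10 ≤ ρ²=40; F_rep = 21·(-1,-3)/10² = (-0.2100,-0.6300)
o3: d²=541 > ρ²=40 → inactive
o4: d²=25 ≤ ρ²=40; F_rep = 21·(5,0)/25² = (0.1680,0.0000)
F = F_att + ΣF_rep = (-5.8320,-2.7600)
Δp = p'−p = (-0.2916,-0.1380); α = Δx/Fx = (-729/2500) / (-729/125) = 1/20
check: Δy/Fy = (-69/500) / (-69/25) = 1/20 ✓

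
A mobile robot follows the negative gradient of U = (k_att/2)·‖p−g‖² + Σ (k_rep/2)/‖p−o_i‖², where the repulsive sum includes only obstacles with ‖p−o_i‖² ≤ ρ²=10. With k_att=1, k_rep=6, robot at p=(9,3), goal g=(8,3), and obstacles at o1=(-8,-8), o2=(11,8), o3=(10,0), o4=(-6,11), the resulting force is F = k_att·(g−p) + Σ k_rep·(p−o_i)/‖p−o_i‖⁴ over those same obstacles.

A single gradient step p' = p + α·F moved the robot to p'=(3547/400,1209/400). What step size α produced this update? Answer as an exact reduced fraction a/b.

α = 1/8

F_att = 1·(g−p) = 1·(-1,0) = (-1.0000,0.0000)
o1: d²=410 > ρ²=10 → inactive
o2: d²=29 > ρ²=10 → inactive
o3: d²=10 ≤ ρ²=10; F_rep = 6·(-1,3)/10² = (-0.0600,0.1800)
o4: d²=289 > ρ²=10 → inactive
F = F_att + ΣF_rep = (-1.0600,0.1800)
Δp = p'−p = (-0.1325,0.0225); α = Δx/Fx = (-53/400) / (-53/50) = 1/8
check: Δy/Fy = (9/400) / (9/50) = 1/8 ✓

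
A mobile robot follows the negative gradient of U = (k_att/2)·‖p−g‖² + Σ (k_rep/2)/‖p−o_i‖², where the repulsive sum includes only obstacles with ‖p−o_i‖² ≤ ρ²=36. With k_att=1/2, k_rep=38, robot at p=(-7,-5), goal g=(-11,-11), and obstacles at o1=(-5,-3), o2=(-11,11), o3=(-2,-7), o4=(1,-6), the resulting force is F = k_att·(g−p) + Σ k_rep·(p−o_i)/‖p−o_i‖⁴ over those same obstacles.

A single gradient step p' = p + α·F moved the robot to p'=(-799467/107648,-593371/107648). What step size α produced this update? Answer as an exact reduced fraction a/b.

α = 1/8

F_att = 1/2·(g−p) = 1/2·(-4,-6) = (-2.0000,-3.0000)
o1: d²=8 ≤ ρ²=36; F_rep = 38·(-2,-2)/8² = (-1.1875,-1.1875)
o2: d²=272 > ρ²=36 → inactive
o3: d²=29 ≤ ρ²=36; F_rep = 38·(-5,2)/29² = (-0.2259,0.0904)
o4: d²=65 > ρ²=36 → inactive
F = F_att + ΣF_rep = (-3.4134,-4.0971)
Δp = p'−p = (-0.4267,-0.5121); α = Δx/Fx = (-45931/107648) / (-45931/13456) = 1/8
check: Δy/Fy = (-55131/107648) / (-55131/13456) = 1/8 ✓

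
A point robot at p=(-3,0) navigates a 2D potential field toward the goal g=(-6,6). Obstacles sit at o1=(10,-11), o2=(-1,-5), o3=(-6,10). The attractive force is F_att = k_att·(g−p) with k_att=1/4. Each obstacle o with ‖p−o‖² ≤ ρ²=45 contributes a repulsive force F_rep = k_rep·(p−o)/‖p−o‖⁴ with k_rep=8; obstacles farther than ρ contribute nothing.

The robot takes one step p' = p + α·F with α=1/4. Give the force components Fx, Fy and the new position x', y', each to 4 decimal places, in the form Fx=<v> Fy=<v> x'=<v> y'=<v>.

Fx=-0.7690 Fy=1.5476 x'=-3.1923 y'=0.3869

F_att = 1/4·(g−p) = 1/4·(-3,6) = (-0.7500,1.5000)
o1: d²=290 > ρ²=45 → inactive
o2: d²=29 ≤ ρ²=45; F_rep = 8·(-2,5)/29² = (-0.0190,0.0476)
o3: d²=109 > ρ²=45 → inactive
F = F_att + ΣF_rep = (-0.7690,1.5476)
p' = p + 1/4·F = (-3.1923,0.3869)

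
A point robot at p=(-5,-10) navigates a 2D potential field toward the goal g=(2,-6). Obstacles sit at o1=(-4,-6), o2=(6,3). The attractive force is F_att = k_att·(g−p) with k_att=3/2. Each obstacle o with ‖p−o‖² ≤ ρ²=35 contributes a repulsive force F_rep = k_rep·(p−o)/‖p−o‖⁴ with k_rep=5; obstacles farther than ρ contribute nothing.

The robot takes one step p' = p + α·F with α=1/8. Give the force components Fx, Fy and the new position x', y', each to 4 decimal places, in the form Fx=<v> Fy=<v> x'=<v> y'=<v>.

Fx=10.4827 Fy=5.9308 x'=-3.6897 y'=-9.2587

F_att = 3/2·(g−p) = 3/2·(7,4) = (10.5000,6.0000)
o1: d²=17 ≤ ρ²=35; F_rep = 5·(-1,-4)/17² = (-0.0173,-0.0692)
o2: d²=290 > ρ²=35 → inactive
F = F_att + ΣF_rep = (10.4827,5.9308)
p' = p + 1/8·F = (-3.6897,-9.2587)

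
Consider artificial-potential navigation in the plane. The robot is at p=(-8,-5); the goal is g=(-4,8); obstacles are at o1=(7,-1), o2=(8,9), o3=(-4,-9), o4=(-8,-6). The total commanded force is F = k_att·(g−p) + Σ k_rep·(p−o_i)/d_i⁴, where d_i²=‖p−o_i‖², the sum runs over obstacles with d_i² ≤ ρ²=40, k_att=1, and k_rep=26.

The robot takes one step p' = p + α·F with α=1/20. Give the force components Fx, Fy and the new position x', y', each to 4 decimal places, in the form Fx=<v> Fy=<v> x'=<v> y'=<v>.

F_att = 1·(g−p) = 1·(4,13) = (4.0000,13.0000)
o1: d²=241 > ρ²=40 → inactive
o2: d²=452 > ρ²=40 → inactive
o3: d²=32 ≤ ρ²=40; F_rep = 26·(-4,4)/32² = (-0.1016,0.1016)
o4: d²=1 ≤ ρ²=40; F_rep = 26·(0,1)/1² = (0.0000,26.0000)
F = F_att + ΣF_rep = (3.8984,39.1016)
p' = p + 1/20·F = (-7.8051,-3.0449)

Fx=3.8984 Fy=39.1016 x'=-7.8051 y'=-3.0449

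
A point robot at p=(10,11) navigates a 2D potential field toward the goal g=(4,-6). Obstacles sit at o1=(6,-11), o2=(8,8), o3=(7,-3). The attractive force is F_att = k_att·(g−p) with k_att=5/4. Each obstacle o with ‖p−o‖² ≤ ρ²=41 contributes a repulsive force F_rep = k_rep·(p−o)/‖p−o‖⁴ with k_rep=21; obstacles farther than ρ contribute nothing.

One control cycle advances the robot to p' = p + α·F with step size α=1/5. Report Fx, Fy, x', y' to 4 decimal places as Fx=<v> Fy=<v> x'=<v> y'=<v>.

F_att = 5/4·(g−p) = 5/4·(-6,-17) = (-7.5000,-21.2500)
o1: d²=500 > ρ²=41 → inactive
o2: d²=13 ≤ ρ²=41; F_rep = 21·(2,3)/13² = (0.2485,0.3728)
o3: d²=205 > ρ²=41 → inactive
F = F_att + ΣF_rep = (-7.2515,-20.8772)
p' = p + 1/5·F = (8.5497,6.8246)

Fx=-7.2515 Fy=-20.8772 x'=8.5497 y'=6.8246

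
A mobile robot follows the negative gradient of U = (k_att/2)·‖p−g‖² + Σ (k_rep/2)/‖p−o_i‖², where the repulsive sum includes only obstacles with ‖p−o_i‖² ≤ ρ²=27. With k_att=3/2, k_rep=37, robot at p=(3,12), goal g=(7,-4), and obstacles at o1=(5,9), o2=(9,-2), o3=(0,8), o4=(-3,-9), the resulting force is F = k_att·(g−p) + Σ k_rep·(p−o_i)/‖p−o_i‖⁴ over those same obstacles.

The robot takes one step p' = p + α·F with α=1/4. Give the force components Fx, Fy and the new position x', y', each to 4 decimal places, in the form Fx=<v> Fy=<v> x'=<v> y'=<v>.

Fx=5.7397 Fy=-23.1064 x'=4.4349 y'=6.2234

F_att = 3/2·(g−p) = 3/2·(4,-16) = (6.0000,-24.0000)
o1: d²=13 ≤ ρ²=27; F_rep = 37·(-2,3)/13² = (-0.4379,0.6568)
o2: d²=232 > ρ²=27 → inactive
o3: d²=25 ≤ ρ²=27; F_rep = 37·(3,4)/25² = (0.1776,0.2368)
o4: d²=477 > ρ²=27 → inactive
F = F_att + ΣF_rep = (5.7397,-23.1064)
p' = p + 1/4·F = (4.4349,6.2234)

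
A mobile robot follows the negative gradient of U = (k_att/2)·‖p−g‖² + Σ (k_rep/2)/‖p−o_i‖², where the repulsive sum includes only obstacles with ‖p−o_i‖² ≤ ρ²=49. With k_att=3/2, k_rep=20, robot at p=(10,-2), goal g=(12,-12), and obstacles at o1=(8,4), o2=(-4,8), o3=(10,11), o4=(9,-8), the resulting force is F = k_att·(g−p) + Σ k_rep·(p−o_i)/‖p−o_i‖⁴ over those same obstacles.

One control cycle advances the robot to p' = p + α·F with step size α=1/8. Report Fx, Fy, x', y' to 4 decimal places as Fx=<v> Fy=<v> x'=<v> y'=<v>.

F_att = 3/2·(g−p) = 3/2·(2,-10) = (3.0000,-15.0000)
o1: d²=40 ≤ ρ²=49; F_rep = 20·(2,-6)/40² = (0.0250,-0.0750)
o2: d²=296 > ρ²=49 → inactive
o3: d²=169 > ρ²=49 → inactive
o4: d²=37 ≤ ρ²=49; F_rep = 20·(1,6)/37² = (0.0146,0.0877)
F = F_att + ΣF_rep = (3.0396,-14.9873)
p' = p + 1/8·F = (10.3800,-3.8734)

Fx=3.0396 Fy=-14.9873 x'=10.3800 y'=-3.8734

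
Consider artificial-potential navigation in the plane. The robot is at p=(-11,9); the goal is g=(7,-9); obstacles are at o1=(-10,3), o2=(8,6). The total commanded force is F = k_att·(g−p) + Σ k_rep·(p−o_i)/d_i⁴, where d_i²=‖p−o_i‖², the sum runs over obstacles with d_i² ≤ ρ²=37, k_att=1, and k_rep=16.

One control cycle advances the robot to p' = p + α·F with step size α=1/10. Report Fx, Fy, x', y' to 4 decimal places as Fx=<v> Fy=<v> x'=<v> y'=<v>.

F_att = 1·(g−p) = 1·(18,-18) = (18.0000,-18.0000)
o1: d²=37 ≤ ρ²=37; F_rep = 16·(-1,6)/37² = (-0.0117,0.0701)
o2: d²=370 > ρ²=37 → inactive
F = F_att + ΣF_rep = (17.9883,-17.9299)
p' = p + 1/10·F = (-9.2012,7.2070)

Fx=17.9883 Fy=-17.9299 x'=-9.2012 y'=7.2070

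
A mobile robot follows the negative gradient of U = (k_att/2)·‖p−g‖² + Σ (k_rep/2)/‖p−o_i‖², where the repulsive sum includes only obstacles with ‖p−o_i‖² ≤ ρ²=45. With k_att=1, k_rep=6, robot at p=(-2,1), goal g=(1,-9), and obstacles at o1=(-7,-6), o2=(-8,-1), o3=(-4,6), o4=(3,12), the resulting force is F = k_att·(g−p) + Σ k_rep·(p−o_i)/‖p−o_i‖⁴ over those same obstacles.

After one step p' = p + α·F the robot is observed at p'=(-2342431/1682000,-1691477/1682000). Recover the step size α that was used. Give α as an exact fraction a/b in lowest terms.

F_att = 1·(g−p) = 1·(3,-10) = (3.0000,-10.0000)
o1: d²=74 > ρ²=45 → inactive
o2: d²=40 ≤ ρ²=45; F_rep = 6·(6,2)/40² = (0.0225,0.0075)
o3: d²=29 ≤ ρ²=45; F_rep = 6·(2,-5)/29² = (0.0143,-0.0357)
o4: d²=146 > ρ²=45 → inactive
F = F_att + ΣF_rep = (3.0368,-10.0282)
Δp = p'−p = (0.6074,-2.0056); α = Δx/Fx = (1021569/1682000) / (1021569/336400) = 1/5
check: Δy/Fy = (-3373477/1682000) / (-3373477/336400) = 1/5 ✓

α = 1/5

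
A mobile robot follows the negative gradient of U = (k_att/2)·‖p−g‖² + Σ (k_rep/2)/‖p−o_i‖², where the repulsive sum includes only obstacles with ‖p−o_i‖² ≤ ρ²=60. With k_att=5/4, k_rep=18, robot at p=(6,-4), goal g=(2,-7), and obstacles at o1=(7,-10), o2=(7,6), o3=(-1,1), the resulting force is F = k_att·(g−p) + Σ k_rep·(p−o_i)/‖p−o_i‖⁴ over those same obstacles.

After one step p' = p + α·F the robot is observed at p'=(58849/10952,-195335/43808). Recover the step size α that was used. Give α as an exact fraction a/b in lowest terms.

F_att = 5/4·(g−p) = 5/4·(-4,-3) = (-5.0000,-3.7500)
o1: d²=37 ≤ ρ²=60; F_rep = 18·(-1,6)/37² = (-0.0131,0.0789)
o2: d²=101 > ρ²=60 → inactive
o3: d²=74 > ρ²=60 → inactive
F = F_att + ΣF_rep = (-5.0131,-3.6711)
Δp = p'−p = (-0.6266,-0.4589); α = Δx/Fx = (-6863/10952) / (-6863/1369) = 1/8
check: Δy/Fy = (-20103/43808) / (-20103/5476) = 1/8 ✓

α = 1/8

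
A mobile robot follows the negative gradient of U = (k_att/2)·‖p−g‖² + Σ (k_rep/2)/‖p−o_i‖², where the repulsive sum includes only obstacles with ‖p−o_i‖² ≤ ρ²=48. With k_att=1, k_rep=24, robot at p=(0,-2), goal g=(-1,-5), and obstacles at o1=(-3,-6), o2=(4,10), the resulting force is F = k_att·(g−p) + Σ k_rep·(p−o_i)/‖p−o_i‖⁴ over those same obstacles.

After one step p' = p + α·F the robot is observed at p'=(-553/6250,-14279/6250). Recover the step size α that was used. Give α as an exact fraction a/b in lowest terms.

α = 1/10

F_att = 1·(g−p) = 1·(-1,-3) = (-1.0000,-3.0000)
o1: d²=25 ≤ ρ²=48; F_rep = 24·(3,4)/25² = (0.1152,0.1536)
o2: d²=160 > ρ²=48 → inactive
F = F_att + ΣF_rep = (-0.8848,-2.8464)
Δp = p'−p = (-0.0885,-0.2846); α = Δx/Fx = (-553/6250) / (-553/625) = 1/10
check: Δy/Fy = (-1779/6250) / (-1779/625) = 1/10 ✓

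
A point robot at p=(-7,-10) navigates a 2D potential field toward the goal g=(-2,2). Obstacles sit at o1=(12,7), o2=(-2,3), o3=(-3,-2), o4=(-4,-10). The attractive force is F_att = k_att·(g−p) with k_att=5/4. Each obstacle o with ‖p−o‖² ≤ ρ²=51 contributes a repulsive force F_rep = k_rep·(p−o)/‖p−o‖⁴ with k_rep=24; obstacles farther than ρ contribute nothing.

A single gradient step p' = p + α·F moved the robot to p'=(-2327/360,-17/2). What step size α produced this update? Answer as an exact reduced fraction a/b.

α = 1/10

F_att = 5/4·(g−p) = 5/4·(5,12) = (6.2500,15.0000)
o1: d²=650 > ρ²=51 → inactive
o2: d²=194 > ρ²=51 → inactive
o3: d²=80 > ρ²=51 → inactive
o4: d²=9 ≤ ρ²=51; F_rep = 24·(-3,0)/9² = (-0.8889,0.0000)
F = F_att + ΣF_rep = (5.3611,15.0000)
Δp = p'−p = (0.5361,1.5000); α = Δx/Fx = (193/360) / (193/36) = 1/10
check: Δy/Fy = (3/2) / (15) = 1/10 ✓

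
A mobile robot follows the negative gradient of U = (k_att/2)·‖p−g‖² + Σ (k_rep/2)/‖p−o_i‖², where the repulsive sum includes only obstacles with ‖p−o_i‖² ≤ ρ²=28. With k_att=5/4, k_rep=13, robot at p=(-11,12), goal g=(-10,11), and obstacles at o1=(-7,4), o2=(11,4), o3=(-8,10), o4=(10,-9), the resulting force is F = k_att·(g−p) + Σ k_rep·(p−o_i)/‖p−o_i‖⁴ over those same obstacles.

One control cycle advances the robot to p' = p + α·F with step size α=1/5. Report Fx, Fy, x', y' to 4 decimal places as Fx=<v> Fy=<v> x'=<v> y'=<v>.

Fx=1.0192 Fy=-1.0962 x'=-10.7962 y'=11.7808

F_att = 5/4·(g−p) = 5/4·(1,-1) = (1.2500,-1.2500)
o1: d²=80 > ρ²=28 → inactive
o2: d²=548 > ρ²=28 → inactive
o3: d²=13 ≤ ρ²=28; F_rep = 13·(-3,2)/13² = (-0.2308,0.1538)
o4: d²=882 > ρ²=28 → inactive
F = F_att + ΣF_rep = (1.0192,-1.0962)
p' = p + 1/5·F = (-10.7962,11.7808)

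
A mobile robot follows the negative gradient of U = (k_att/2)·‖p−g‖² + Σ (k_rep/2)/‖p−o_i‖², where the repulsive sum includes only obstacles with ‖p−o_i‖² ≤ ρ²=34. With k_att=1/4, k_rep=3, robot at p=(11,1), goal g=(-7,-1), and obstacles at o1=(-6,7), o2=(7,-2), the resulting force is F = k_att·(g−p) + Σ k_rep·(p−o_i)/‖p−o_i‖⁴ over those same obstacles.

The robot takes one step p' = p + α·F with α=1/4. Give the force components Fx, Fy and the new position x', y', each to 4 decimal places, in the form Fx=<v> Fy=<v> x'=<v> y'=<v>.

Fx=-4.4808 Fy=-0.4856 x'=9.8798 y'=0.8786

F_att = 1/4·(g−p) = 1/4·(-18,-2) = (-4.5000,-0.5000)
o1: d²=325 > ρ²=34 → inactive
o2: d²=25 ≤ ρ²=34; F_rep = 3·(4,3)/25² = (0.0192,0.0144)
F = F_att + ΣF_rep = (-4.4808,-0.4856)
p' = p + 1/4·F = (9.8798,0.8786)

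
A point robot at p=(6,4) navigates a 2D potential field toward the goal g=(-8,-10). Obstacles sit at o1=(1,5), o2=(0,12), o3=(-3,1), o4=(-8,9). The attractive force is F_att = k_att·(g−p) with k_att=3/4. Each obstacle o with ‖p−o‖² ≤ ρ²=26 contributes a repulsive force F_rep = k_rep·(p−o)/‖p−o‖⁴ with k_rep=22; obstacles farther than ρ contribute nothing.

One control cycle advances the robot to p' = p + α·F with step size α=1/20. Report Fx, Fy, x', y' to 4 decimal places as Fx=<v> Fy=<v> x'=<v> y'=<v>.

Fx=-10.3373 Fy=-10.5325 x'=5.4831 y'=3.4734

F_att = 3/4·(g−p) = 3/4·(-14,-14) = (-10.5000,-10.5000)
o1: d²=26 ≤ ρ²=26; F_rep = 22·(5,-1)/26² = (0.1627,-0.0325)
o2: d²=100 > ρ²=26 → inactive
o3: d²=90 > ρ²=26 → inactive
o4: d²=221 > ρ²=26 → inactive
F = F_att + ΣF_rep = (-10.3373,-10.5325)
p' = p + 1/20·F = (5.4831,3.4734)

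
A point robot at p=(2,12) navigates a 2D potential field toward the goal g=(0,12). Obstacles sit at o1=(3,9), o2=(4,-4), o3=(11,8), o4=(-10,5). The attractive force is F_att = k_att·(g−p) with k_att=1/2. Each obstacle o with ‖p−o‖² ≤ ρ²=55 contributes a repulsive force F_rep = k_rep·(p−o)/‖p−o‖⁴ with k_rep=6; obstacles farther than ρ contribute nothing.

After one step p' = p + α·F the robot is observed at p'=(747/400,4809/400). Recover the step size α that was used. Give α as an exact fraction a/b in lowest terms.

F_att = 1/2·(g−p) = 1/2·(-2,0) = (-1.0000,0.0000)
o1: d²=10 ≤ ρ²=55; F_rep = 6·(-1,3)/10² = (-0.0600,0.1800)
o2: d²=260 > ρ²=55 → inactive
o3: d²=97 > ρ²=55 → inactive
o4: d²=193 > ρ²=55 → inactive
F = F_att + ΣF_rep = (-1.0600,0.1800)
Δp = p'−p = (-0.1325,0.0225); α = Δx/Fx = (-53/400) / (-53/50) = 1/8
check: Δy/Fy = (9/400) / (9/50) = 1/8 ✓

α = 1/8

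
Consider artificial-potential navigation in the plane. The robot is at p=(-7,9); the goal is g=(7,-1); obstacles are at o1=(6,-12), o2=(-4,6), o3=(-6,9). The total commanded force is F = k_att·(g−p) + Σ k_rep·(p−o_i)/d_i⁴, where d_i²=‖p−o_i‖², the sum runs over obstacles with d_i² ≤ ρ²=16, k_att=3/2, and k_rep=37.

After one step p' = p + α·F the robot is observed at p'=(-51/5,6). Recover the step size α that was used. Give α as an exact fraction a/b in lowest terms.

F_att = 3/2·(g−p) = 3/2·(14,-10) = (21.0000,-15.0000)
o1: d²=610 > ρ²=16 → inactive
o2: d²=18 > ρ²=16 → inactive
o3: d²=1 ≤ ρ²=16; F_rep = 37·(-1,0)/1² = (-37.0000,0.0000)
F = F_att + ΣF_rep = (-16.0000,-15.0000)
Δp = p'−p = (-3.2000,-3.0000); α = Δx/Fx = (-16/5) / (-16) = 1/5
check: Δy/Fy = (-3) / (-15) = 1/5 ✓

α = 1/5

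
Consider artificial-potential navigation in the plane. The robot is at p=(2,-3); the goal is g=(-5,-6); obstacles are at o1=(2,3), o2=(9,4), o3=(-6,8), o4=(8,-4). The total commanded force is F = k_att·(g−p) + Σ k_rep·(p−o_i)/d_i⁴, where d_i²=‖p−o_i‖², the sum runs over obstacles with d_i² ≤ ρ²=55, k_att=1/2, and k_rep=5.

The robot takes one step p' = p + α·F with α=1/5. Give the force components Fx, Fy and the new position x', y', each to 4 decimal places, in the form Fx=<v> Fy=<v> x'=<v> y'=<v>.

Fx=-3.5219 Fy=-1.5195 x'=1.2956 y'=-3.3039

F_att = 1/2·(g−p) = 1/2·(-7,-3) = (-3.5000,-1.5000)
o1: d²=36 ≤ ρ²=55; F_rep = 5·(0,-6)/36² = (0.0000,-0.0231)
o2: d²=98 > ρ²=55 → inactive
o3: d²=185 > ρ²=55 → inactive
o4: d²=37 ≤ ρ²=55; F_rep = 5·(-6,1)/37² = (-0.0219,0.0037)
F = F_att + ΣF_rep = (-3.5219,-1.5195)
p' = p + 1/5·F = (1.2956,-3.3039)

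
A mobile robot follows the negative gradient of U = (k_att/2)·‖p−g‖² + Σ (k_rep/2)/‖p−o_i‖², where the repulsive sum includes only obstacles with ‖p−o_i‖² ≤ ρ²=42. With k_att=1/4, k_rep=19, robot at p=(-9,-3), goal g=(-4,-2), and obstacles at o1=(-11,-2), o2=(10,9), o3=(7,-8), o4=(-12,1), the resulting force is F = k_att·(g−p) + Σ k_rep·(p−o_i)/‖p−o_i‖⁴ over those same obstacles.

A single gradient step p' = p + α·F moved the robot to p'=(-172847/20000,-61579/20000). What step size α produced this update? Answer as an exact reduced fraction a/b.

α = 1/8

F_att = 1/4·(g−p) = 1/4·(5,1) = (1.2500,0.2500)
o1: d²=5 ≤ ρ²=42; F_rep = 19·(2,-1)/5² = (1.5200,-0.7600)
o2: d²=505 > ρ²=42 → inactive
o3: d²=281 > ρ²=42 → inactive
o4: d²=25 ≤ ρ²=42; F_rep = 19·(3,-4)/25² = (0.0912,-0.1216)
F = F_att + ΣF_rep = (2.8612,-0.6316)
Δp = p'−p = (0.3577,-0.0790); α = Δx/Fx = (7153/20000) / (7153/2500) = 1/8
check: Δy/Fy = (-1579/20000) / (-1579/2500) = 1/8 ✓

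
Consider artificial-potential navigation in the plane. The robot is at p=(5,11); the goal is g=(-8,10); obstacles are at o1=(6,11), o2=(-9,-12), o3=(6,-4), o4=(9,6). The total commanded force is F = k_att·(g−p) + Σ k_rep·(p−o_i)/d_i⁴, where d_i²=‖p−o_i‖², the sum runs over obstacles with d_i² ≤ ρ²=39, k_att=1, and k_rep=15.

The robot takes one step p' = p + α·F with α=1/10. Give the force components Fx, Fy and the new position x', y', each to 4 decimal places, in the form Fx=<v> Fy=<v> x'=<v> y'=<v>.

F_att = 1·(g−p) = 1·(-13,-1) = (-13.0000,-1.0000)
o1: d²=1 ≤ ρ²=39; F_rep = 15·(-1,0)/1² = (-15.0000,0.0000)
o2: d²=725 > ρ²=39 → inactive
o3: d²=226 > ρ²=39 → inactive
o4: d²=41 > ρ²=39 → inactive
F = F_att + ΣF_rep = (-28.0000,-1.0000)
p' = p + 1/10·F = (2.2000,10.9000)

Fx=-28.0000 Fy=-1.0000 x'=2.2000 y'=10.9000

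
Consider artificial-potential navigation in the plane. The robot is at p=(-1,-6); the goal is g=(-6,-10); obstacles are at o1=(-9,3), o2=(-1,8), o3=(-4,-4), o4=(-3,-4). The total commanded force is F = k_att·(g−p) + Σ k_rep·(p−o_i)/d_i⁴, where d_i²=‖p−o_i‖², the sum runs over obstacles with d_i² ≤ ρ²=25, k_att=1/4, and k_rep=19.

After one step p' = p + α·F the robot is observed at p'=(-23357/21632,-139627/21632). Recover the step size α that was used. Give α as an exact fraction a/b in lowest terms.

F_att = 1/4·(g−p) = 1/4·(-5,-4) = (-1.2500,-1.0000)
o1: d²=145 > ρ²=25 → inactive
o2: d²=196 > ρ²=25 → inactive
o3: d²=13 ≤ ρ²=25; F_rep = 19·(3,-2)/13² = (0.3373,-0.2249)
o4: d²=8 ≤ ρ²=25; F_rep = 19·(2,-2)/8² = (0.5938,-0.5938)
F = F_att + ΣF_rep = (-0.3190,-1.8186)
Δp = p'−p = (-0.0797,-0.4547); α = Δx/Fx = (-1725/21632) / (-1725/5408) = 1/4
check: Δy/Fy = (-9835/21632) / (-9835/5408) = 1/4 ✓

α = 1/4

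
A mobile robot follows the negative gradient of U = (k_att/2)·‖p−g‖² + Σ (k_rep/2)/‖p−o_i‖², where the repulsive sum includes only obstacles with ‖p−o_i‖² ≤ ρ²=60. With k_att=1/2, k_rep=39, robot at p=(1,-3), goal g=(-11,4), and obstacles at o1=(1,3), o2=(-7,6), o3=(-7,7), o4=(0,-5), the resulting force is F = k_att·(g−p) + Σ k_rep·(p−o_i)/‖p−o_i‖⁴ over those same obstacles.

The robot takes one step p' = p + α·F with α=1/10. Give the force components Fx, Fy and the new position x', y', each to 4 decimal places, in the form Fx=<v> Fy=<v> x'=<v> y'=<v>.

F_att = 1/2·(g−p) = 1/2·(-12,7) = (-6.0000,3.5000)
o1: d²=36 ≤ ρ²=60; F_rep = 39·(0,-6)/36² = (0.0000,-0.1806)
o2: d²=145 > ρ²=60 → inactive
o3: d²=164 > ρ²=60 → inactive
o4: d²=5 ≤ ρ²=60; F_rep = 39·(1,2)/5² = (1.5600,3.1200)
F = F_att + ΣF_rep = (-4.4400,6.4394)
p' = p + 1/10·F = (0.5560,-2.3561)

Fx=-4.4400 Fy=6.4394 x'=0.5560 y'=-2.3561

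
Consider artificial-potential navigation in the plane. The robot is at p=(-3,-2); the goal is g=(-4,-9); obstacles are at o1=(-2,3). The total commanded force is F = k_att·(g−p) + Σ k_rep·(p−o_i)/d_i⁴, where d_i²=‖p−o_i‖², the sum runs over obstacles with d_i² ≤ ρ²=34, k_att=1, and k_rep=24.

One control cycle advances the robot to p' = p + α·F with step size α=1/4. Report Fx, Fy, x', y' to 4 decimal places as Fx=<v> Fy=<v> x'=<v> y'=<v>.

Fx=-1.0355 Fy=-7.1775 x'=-3.2589 y'=-3.7944

F_att = 1·(g−p) = 1·(-1,-7) = (-1.0000,-7.0000)
o1: d²=26 ≤ ρ²=34; F_rep = 24·(-1,-5)/26² = (-0.0355,-0.1775)
F = F_att + ΣF_rep = (-1.0355,-7.1775)
p' = p + 1/4·F = (-3.2589,-3.7944)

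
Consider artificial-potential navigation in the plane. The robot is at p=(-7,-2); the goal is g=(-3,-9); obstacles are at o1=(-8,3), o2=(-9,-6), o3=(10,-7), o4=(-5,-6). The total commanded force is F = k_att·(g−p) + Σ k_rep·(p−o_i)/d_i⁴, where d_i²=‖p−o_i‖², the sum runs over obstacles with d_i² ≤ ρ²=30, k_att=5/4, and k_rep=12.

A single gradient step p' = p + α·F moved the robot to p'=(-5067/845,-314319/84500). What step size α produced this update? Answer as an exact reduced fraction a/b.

α = 1/5

F_att = 5/4·(g−p) = 5/4·(4,-7) = (5.0000,-8.7500)
o1: d²=26 ≤ ρ²=30; F_rep = 12·(1,-5)/26² = (0.0178,-0.0888)
o2: d²=20 ≤ ρ²=30; F_rep = 12·(2,4)/20² = (0.0600,0.1200)
o3: d²=314 > ρ²=30 → inactive
o4: d²=20 ≤ ρ²=30; F_rep = 12·(-2,4)/20² = (-0.0600,0.1200)
F = F_att + ΣF_rep = (5.0178,-8.5988)
Δp = p'−p = (1.0036,-1.7198); α = Δx/Fx = (848/845) / (848/169) = 1/5
check: Δy/Fy = (-145319/84500) / (-145319/16900) = 1/5 ✓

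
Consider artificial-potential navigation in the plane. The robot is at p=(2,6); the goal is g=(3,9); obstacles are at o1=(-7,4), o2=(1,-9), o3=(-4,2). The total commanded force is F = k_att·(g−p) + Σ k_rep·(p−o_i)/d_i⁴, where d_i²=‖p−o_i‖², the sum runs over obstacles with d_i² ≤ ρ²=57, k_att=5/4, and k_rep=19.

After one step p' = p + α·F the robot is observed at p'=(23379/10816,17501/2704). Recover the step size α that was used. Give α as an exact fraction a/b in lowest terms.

F_att = 5/4·(g−p) = 5/4·(1,3) = (1.2500,3.7500)
o1: d²=85 > ρ²=57 → inactive
o2: d²=226 > ρ²=57 → inactive
o3: d²=52 ≤ ρ²=57; F_rep = 19·(6,4)/52² = (0.0422,0.0281)
F = F_att + ΣF_rep = (1.2922,3.7781)
Δp = p'−p = (0.1615,0.4723); α = Δx/Fx = (1747/10816) / (1747/1352) = 1/8
check: Δy/Fy = (1277/2704) / (1277/338) = 1/8 ✓

α = 1/8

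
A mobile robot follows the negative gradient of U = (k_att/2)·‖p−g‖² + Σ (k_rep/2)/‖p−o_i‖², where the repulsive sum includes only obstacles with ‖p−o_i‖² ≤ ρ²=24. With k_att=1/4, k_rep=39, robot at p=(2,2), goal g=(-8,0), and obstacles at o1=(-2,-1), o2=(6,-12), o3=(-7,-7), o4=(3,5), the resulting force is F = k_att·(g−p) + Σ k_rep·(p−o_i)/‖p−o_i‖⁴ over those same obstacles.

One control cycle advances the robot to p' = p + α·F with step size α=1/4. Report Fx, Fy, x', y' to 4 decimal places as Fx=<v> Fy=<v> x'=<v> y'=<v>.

Fx=-2.8900 Fy=-1.6700 x'=1.2775 y'=1.5825

F_att = 1/4·(g−p) = 1/4·(-10,-2) = (-2.5000,-0.5000)
o1: d²=25 > ρ²=24 → inactive
o2: d²=212 > ρ²=24 → inactive
o3: d²=162 > ρ²=24 → inactive
o4: d²=10 ≤ ρ²=24; F_rep = 39·(-1,-3)/10² = (-0.3900,-1.1700)
F = F_att + ΣF_rep = (-2.8900,-1.6700)
p' = p + 1/4·F = (1.2775,1.5825)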